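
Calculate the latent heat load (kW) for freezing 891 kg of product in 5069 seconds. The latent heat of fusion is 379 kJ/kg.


Q_lat = m * h_fg / t
Q_lat = 891 * 379 / 5069
Q_lat = 66.62 kW

66.62


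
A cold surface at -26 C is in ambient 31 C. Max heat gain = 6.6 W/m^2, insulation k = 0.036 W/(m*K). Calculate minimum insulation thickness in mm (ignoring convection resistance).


dT = 31 - (-26) = 57 K
thickness = k * dT / q_max * 1000
thickness = 0.036 * 57 / 6.6 * 1000
thickness = 310.9 mm

310.9


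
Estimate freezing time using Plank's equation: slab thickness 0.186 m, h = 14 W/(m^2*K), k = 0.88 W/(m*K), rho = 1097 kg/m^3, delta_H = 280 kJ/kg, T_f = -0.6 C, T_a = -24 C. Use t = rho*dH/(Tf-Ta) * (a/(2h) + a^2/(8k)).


dT = -0.6 - (-24) = 23.4 K
term1 = a/(2h) = 0.186/(2*14) = 0.006642857143
term2 = a^2/(8k) = 0.186^2/(8*0.88) = 0.004914204545
t = rho*dH*1000/dT * (term1 + term2)
t = 1097*280*1000/23.4 * (0.006642857143 + 0.004914204545)
t = 151704 s

151704


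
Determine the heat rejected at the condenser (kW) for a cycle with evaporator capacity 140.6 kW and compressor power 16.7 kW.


Q_cond = Q_evap + W
Q_cond = 140.6 + 16.7
Q_cond = 157.3 kW

157.3


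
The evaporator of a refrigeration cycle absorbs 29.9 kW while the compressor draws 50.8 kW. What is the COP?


COP = Q_evap / W
COP = 29.9 / 50.8
COP = 0.589

0.589


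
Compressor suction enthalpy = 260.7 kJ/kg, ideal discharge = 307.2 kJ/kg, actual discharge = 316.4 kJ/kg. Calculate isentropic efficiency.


dh_ideal = 307.2 - 260.7 = 46.5 kJ/kg
dh_actual = 316.4 - 260.7 = 55.7 kJ/kg
eta_s = dh_ideal / dh_actual = 46.5 / 55.7
eta_s = 0.8348

0.8348


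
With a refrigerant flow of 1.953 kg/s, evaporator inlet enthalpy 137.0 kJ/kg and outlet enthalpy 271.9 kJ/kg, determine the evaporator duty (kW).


dh = 271.9 - 137.0 = 134.9 kJ/kg
Q_evap = m_dot * dh = 1.953 * 134.9
Q_evap = 263.46 kW

263.46


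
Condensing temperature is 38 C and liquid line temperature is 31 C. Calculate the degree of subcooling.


Subcooling = T_cond - T_liquid
Subcooling = 38 - 31
Subcooling = 7 K

7


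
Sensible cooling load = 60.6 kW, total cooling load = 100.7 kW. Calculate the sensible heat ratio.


SHR = Q_sensible / Q_total
SHR = 60.6 / 100.7
SHR = 0.602

0.602


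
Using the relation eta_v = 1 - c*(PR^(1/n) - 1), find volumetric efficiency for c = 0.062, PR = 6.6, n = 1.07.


PR^(1/n) = 6.6^(1/1.07) = 5.8334961
eta_v = 1 - 0.062 * (5.8334961 - 1)
eta_v = 0.7003

0.7003


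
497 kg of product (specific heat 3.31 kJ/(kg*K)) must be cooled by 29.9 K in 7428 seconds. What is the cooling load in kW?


Q = m * cp * dT / t
Q = 497 * 3.31 * 29.9 / 7428
Q = 6.622 kW

6.622


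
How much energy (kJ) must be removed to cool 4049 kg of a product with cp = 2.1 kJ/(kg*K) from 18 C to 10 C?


dT = 18 - (10) = 8 K
Q = m * cp * dT = 4049 * 2.1 * 8
Q = 68023 kJ

68023


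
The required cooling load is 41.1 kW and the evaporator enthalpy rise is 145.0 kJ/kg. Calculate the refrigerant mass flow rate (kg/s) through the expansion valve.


m_dot = Q / dh
m_dot = 41.1 / 145.0
m_dot = 0.2834 kg/s

0.2834


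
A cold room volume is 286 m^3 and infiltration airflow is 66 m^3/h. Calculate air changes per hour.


ACH = flow / volume
ACH = 66 / 286
ACH = 0.231

0.231


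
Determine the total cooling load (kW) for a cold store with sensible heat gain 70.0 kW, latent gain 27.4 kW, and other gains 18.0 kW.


Q_total = Q_s + Q_l + Q_misc
Q_total = 70.0 + 27.4 + 18.0
Q_total = 115.4 kW

115.4


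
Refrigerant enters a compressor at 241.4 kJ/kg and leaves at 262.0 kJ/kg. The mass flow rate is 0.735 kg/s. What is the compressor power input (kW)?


dh = 262.0 - 241.4 = 20.6 kJ/kg
W = m_dot * dh = 0.735 * 20.6 = 15.14 kW

15.14


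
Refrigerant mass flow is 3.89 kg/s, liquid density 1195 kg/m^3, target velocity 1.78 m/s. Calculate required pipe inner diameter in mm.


A = m_dot / (rho * v) = 3.89 / (1195 * 1.78) = 0.001828780969 m^2
d = sqrt(4*A/pi) * 1000
d = 48.3 mm

48.3


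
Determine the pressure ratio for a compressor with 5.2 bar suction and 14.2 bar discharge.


PR = P_high / P_low
PR = 14.2 / 5.2
PR = 2.731

2.731


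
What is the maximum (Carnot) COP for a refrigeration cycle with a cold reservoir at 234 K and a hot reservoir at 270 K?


dT = 270 - 234 = 36 K
COP_carnot = T_cold / dT = 234 / 36
COP_carnot = 6.5

6.5


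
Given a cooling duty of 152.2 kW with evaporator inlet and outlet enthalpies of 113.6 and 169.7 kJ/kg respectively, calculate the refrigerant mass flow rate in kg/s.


dh = 169.7 - 113.6 = 56.1 kJ/kg
m_dot = Q / dh = 152.2 / 56.1 = 2.713 kg/s

2.713


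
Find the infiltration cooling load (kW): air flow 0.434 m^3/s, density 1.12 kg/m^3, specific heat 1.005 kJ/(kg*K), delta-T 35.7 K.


Q = V_dot * rho * cp * dT
Q = 0.434 * 1.12 * 1.005 * 35.7
Q = 17.44 kW

17.44


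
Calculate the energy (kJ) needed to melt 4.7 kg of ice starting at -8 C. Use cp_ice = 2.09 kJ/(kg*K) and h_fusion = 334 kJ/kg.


Sensible heat = cp * dT = 2.09 * 8 = 16.72 kJ/kg
Total per kg = 16.72 + 334 = 350.72 kJ/kg
Q = m * total = 4.7 * 350.72
Q = 1648.4 kJ

1648.4


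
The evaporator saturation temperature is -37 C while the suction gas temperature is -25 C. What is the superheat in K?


Superheat = T_suction - T_evap
Superheat = -25 - (-37)
Superheat = 12 K

12


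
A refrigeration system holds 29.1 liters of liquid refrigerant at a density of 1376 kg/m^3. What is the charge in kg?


Charge = V * rho / 1000
Charge = 29.1 * 1376 / 1000
Charge = 40.04 kg

40.04


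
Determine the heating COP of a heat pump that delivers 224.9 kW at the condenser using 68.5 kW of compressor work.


COP_hp = Q_cond / W
COP_hp = 224.9 / 68.5
COP_hp = 3.283

3.283


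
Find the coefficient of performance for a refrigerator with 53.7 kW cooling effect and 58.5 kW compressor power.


COP = Q_evap / W
COP = 53.7 / 58.5
COP = 0.918

0.918


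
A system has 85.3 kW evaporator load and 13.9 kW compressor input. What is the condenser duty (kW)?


Q_cond = Q_evap + W
Q_cond = 85.3 + 13.9
Q_cond = 99.2 kW

99.2


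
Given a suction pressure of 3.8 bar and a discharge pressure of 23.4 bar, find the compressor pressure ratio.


PR = P_high / P_low
PR = 23.4 / 3.8
PR = 6.158

6.158


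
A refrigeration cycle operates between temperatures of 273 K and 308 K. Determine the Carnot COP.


dT = 308 - 273 = 35 K
COP_carnot = T_cold / dT = 273 / 35
COP_carnot = 7.8

7.8


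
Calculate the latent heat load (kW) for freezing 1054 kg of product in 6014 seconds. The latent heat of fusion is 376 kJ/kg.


Q_lat = m * h_fg / t
Q_lat = 1054 * 376 / 6014
Q_lat = 65.9 kW

65.9


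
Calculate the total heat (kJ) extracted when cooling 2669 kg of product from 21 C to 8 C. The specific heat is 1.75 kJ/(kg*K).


dT = 21 - (8) = 13 K
Q = m * cp * dT = 2669 * 1.75 * 13
Q = 60720 kJ

60720


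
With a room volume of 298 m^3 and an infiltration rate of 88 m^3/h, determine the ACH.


ACH = flow / volume
ACH = 88 / 298
ACH = 0.295

0.295


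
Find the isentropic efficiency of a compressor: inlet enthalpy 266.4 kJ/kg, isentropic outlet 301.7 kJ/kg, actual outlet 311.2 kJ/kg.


dh_ideal = 301.7 - 266.4 = 35.3 kJ/kg
dh_actual = 311.2 - 266.4 = 44.8 kJ/kg
eta_s = dh_ideal / dh_actual = 35.3 / 44.8
eta_s = 0.7879

0.7879


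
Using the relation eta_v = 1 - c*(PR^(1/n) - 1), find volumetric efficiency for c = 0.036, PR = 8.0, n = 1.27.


PR^(1/n) = 8.0^(1/1.27) = 5.14155491
eta_v = 1 - 0.036 * (5.14155491 - 1)
eta_v = 0.8509

0.8509


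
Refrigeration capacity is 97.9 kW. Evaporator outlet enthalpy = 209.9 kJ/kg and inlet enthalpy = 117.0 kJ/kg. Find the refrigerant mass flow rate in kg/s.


dh = 209.9 - 117.0 = 92.9 kJ/kg
m_dot = Q / dh = 97.9 / 92.9 = 1.0538 kg/s

1.0538


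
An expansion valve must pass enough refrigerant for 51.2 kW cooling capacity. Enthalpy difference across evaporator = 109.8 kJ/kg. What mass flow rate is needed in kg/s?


m_dot = Q / dh
m_dot = 51.2 / 109.8
m_dot = 0.4663 kg/s

0.4663


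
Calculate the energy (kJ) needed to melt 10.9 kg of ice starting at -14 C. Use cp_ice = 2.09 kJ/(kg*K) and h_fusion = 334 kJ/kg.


Sensible heat = cp * dT = 2.09 * 14 = 29.26 kJ/kg
Total per kg = 29.26 + 334 = 363.26 kJ/kg
Q = m * total = 10.9 * 363.26
Q = 3959.5 kJ

3959.5


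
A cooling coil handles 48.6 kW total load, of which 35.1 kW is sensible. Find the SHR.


SHR = Q_sensible / Q_total
SHR = 35.1 / 48.6
SHR = 0.722

0.722


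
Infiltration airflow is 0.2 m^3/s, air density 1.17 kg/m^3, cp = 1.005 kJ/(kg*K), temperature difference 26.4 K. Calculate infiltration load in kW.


Q = V_dot * rho * cp * dT
Q = 0.2 * 1.17 * 1.005 * 26.4
Q = 6.208 kW

6.208


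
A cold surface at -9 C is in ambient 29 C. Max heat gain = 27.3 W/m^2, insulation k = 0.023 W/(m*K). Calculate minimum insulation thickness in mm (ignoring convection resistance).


dT = 29 - (-9) = 38 K
thickness = k * dT / q_max * 1000
thickness = 0.023 * 38 / 27.3 * 1000
thickness = 32.0 mm

32.0


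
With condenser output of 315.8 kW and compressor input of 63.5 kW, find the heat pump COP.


COP_hp = Q_cond / W
COP_hp = 315.8 / 63.5
COP_hp = 4.973

4.973


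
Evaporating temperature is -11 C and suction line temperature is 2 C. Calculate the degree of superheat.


Superheat = T_suction - T_evap
Superheat = 2 - (-11)
Superheat = 13 K

13


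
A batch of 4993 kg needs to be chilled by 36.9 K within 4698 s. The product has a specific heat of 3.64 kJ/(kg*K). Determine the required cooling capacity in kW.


Q = m * cp * dT / t
Q = 4993 * 3.64 * 36.9 / 4698
Q = 142.75 kW

142.75


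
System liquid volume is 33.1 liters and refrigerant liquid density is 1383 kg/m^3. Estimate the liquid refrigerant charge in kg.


Charge = V * rho / 1000
Charge = 33.1 * 1383 / 1000
Charge = 45.78 kg

45.78


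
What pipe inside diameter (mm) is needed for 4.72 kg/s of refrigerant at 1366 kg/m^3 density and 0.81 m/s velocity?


A = m_dot / (rho * v) = 4.72 / (1366 * 0.81) = 0.004265856877 m^2
d = sqrt(4*A/pi) * 1000
d = 73.7 mm

73.7


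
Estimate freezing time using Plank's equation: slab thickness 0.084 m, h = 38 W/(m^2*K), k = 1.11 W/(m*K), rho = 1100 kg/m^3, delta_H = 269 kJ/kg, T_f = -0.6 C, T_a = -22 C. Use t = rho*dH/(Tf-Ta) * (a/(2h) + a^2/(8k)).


dT = -0.6 - (-22) = 21.4 K
term1 = a/(2h) = 0.084/(2*38) = 0.001105263158
term2 = a^2/(8k) = 0.084^2/(8*1.11) = 0.0007945945946
t = rho*dH*1000/dT * (term1 + term2)
t = 1100*269*1000/21.4 * (0.001105263158 + 0.0007945945946)
t = 26270 s

26270


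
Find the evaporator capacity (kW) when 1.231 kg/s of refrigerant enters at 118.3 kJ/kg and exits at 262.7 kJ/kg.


dh = 262.7 - 118.3 = 144.4 kJ/kg
Q_evap = m_dot * dh = 1.231 * 144.4
Q_evap = 177.76 kW

177.76


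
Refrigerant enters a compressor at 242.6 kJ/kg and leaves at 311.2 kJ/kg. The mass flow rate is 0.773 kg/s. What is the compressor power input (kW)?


dh = 311.2 - 242.6 = 68.6 kJ/kg
W = m_dot * dh = 0.773 * 68.6 = 53.03 kW

53.03


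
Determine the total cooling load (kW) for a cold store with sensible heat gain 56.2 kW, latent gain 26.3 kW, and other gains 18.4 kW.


Q_total = Q_s + Q_l + Q_misc
Q_total = 56.2 + 26.3 + 18.4
Q_total = 100.9 kW

100.9


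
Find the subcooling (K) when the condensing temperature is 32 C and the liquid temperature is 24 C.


Subcooling = T_cond - T_liquid
Subcooling = 32 - 24
Subcooling = 8 K

8


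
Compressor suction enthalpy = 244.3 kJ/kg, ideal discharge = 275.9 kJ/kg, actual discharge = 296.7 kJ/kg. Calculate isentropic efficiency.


dh_ideal = 275.9 - 244.3 = 31.6 kJ/kg
dh_actual = 296.7 - 244.3 = 52.4 kJ/kg
eta_s = dh_ideal / dh_actual = 31.6 / 52.4
eta_s = 0.6031

0.6031


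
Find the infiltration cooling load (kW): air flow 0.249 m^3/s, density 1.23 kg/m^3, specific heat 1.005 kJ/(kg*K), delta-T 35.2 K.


Q = V_dot * rho * cp * dT
Q = 0.249 * 1.23 * 1.005 * 35.2
Q = 10.835 kW

10.835


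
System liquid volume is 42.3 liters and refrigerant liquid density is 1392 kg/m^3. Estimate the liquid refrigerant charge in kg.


Charge = V * rho / 1000
Charge = 42.3 * 1392 / 1000
Charge = 58.88 kg

58.88


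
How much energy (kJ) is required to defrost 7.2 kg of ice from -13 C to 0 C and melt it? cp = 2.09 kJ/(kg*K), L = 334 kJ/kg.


Sensible heat = cp * dT = 2.09 * 13 = 27.17 kJ/kg
Total per kg = 27.17 + 334 = 361.17 kJ/kg
Q = m * total = 7.2 * 361.17
Q = 2600.4 kJ

2600.4


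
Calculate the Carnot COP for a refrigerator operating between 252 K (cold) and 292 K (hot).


dT = 292 - 252 = 40 K
COP_carnot = T_cold / dT = 252 / 40
COP_carnot = 6.3

6.3


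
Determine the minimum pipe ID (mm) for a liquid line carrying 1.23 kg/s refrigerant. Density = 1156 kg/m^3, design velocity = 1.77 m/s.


A = m_dot / (rho * v) = 1.23 / (1156 * 1.77) = 0.0006011377632 m^2
d = sqrt(4*A/pi) * 1000
d = 27.7 mm

27.7


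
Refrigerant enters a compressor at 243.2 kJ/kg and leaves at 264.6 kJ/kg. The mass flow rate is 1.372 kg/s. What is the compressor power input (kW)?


dh = 264.6 - 243.2 = 21.4 kJ/kg
W = m_dot * dh = 1.372 * 21.4 = 29.36 kW

29.36


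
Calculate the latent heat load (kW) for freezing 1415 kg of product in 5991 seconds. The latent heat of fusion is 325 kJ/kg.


Q_lat = m * h_fg / t
Q_lat = 1415 * 325 / 5991
Q_lat = 76.76 kW

76.76


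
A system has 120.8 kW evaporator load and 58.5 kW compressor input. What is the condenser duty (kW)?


Q_cond = Q_evap + W
Q_cond = 120.8 + 58.5
Q_cond = 179.3 kW

179.3


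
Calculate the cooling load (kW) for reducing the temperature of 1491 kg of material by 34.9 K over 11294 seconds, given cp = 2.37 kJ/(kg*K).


Q = m * cp * dT / t
Q = 1491 * 2.37 * 34.9 / 11294
Q = 10.92 kW

10.92


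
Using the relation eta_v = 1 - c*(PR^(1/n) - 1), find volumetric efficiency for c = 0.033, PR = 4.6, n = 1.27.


PR^(1/n) = 4.6^(1/1.27) = 3.325497
eta_v = 1 - 0.033 * (3.325497 - 1)
eta_v = 0.9233

0.9233


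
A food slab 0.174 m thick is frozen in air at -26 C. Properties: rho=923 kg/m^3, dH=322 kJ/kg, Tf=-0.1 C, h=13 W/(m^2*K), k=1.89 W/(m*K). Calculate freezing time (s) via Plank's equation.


dT = -0.1 - (-26) = 25.9 K
term1 = a/(2h) = 0.174/(2*13) = 0.006692307692
term2 = a^2/(8k) = 0.174^2/(8*1.89) = 0.002002380952
t = rho*dH*1000/dT * (term1 + term2)
t = 923*322*1000/25.9 * (0.006692307692 + 0.002002380952)
t = 99773 s

99773


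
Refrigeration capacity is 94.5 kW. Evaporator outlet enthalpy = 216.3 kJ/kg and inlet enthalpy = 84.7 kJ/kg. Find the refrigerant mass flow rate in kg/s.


dh = 216.3 - 84.7 = 131.6 kJ/kg
m_dot = Q / dh = 94.5 / 131.6 = 0.7181 kg/s

0.7181


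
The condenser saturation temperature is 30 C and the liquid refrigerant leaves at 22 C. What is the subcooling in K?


Subcooling = T_cond - T_liquid
Subcooling = 30 - 22
Subcooling = 8 K

8


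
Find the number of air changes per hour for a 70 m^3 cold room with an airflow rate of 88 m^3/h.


ACH = flow / volume
ACH = 88 / 70
ACH = 1.257

1.257


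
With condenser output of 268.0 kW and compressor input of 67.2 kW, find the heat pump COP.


COP_hp = Q_cond / W
COP_hp = 268.0 / 67.2
COP_hp = 3.988

3.988


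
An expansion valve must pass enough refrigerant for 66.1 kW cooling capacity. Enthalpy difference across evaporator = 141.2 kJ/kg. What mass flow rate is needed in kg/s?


m_dot = Q / dh
m_dot = 66.1 / 141.2
m_dot = 0.4681 kg/s

0.4681


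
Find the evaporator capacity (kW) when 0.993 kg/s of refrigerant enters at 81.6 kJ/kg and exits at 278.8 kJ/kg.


dh = 278.8 - 81.6 = 197.2 kJ/kg
Q_evap = m_dot * dh = 0.993 * 197.2
Q_evap = 195.82 kW

195.82


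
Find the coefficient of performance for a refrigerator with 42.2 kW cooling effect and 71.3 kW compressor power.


COP = Q_evap / W
COP = 42.2 / 71.3
COP = 0.592

0.592


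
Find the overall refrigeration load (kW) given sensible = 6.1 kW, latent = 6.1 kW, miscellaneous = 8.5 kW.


Q_total = Q_s + Q_l + Q_misc
Q_total = 6.1 + 6.1 + 8.5
Q_total = 20.7 kW

20.7


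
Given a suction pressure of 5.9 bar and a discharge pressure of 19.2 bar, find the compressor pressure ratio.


PR = P_high / P_low
PR = 19.2 / 5.9
PR = 3.254

3.254


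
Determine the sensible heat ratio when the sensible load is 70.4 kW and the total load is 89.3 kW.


SHR = Q_sensible / Q_total
SHR = 70.4 / 89.3
SHR = 0.788

0.788


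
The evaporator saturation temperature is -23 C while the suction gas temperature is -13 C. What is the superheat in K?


Superheat = T_suction - T_evap
Superheat = -13 - (-23)
Superheat = 10 K

10


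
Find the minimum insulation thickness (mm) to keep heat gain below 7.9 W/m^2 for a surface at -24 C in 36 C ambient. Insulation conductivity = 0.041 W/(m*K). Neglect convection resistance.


dT = 36 - (-24) = 60 K
thickness = k * dT / q_max * 1000
thickness = 0.041 * 60 / 7.9 * 1000
thickness = 311.4 mm

311.4


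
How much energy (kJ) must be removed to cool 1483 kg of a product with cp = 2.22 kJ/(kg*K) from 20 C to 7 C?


dT = 20 - (7) = 13 K
Q = m * cp * dT = 1483 * 2.22 * 13
Q = 42799 kJ

42799


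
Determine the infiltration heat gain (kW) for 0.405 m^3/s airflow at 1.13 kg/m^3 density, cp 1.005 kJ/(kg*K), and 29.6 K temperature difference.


Q = V_dot * rho * cp * dT
Q = 0.405 * 1.13 * 1.005 * 29.6
Q = 13.614 kW

13.614


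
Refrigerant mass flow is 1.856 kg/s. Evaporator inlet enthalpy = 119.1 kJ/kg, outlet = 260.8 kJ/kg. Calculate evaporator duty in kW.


dh = 260.8 - 119.1 = 141.7 kJ/kg
Q_evap = m_dot * dh = 1.856 * 141.7
Q_evap = 263.0 kW

263.0


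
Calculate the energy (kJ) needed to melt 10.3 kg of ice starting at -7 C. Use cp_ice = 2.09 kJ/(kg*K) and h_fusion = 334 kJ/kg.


Sensible heat = cp * dT = 2.09 * 7 = 14.63 kJ/kg
Total per kg = 14.63 + 334 = 348.63 kJ/kg
Q = m * total = 10.3 * 348.63
Q = 3590.9 kJ

3590.9


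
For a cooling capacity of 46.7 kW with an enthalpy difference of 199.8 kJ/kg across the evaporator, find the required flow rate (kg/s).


m_dot = Q / dh
m_dot = 46.7 / 199.8
m_dot = 0.2337 kg/s

0.2337


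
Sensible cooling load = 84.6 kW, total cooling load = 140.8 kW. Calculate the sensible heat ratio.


SHR = Q_sensible / Q_total
SHR = 84.6 / 140.8
SHR = 0.601

0.601


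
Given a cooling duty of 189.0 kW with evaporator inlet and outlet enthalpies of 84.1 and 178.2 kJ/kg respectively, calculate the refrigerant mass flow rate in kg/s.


dh = 178.2 - 84.1 = 94.1 kJ/kg
m_dot = Q / dh = 189.0 / 94.1 = 2.0085 kg/s

2.0085


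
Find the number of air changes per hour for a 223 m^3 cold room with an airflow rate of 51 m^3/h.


ACH = flow / volume
ACH = 51 / 223
ACH = 0.229

0.229


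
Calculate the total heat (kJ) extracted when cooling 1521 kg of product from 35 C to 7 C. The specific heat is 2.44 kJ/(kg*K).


dT = 35 - (7) = 28 K
Q = m * cp * dT = 1521 * 2.44 * 28
Q = 103915 kJ

103915


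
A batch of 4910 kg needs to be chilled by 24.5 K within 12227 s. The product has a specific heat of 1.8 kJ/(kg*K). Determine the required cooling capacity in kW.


Q = m * cp * dT / t
Q = 4910 * 1.8 * 24.5 / 12227
Q = 17.709 kW

17.709


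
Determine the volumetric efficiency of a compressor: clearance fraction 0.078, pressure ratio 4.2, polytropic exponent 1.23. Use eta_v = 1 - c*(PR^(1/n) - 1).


PR^(1/n) = 4.2^(1/1.23) = 3.21149123
eta_v = 1 - 0.078 * (3.21149123 - 1)
eta_v = 0.8275

0.8275


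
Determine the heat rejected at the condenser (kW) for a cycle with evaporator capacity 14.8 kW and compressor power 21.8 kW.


Q_cond = Q_evap + W
Q_cond = 14.8 + 21.8
Q_cond = 36.6 kW

36.6


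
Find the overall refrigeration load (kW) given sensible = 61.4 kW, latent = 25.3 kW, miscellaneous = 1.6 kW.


Q_total = Q_s + Q_l + Q_misc
Q_total = 61.4 + 25.3 + 1.6
Q_total = 88.3 kW

88.3


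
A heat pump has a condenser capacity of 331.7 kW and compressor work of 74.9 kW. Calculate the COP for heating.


COP_hp = Q_cond / W
COP_hp = 331.7 / 74.9
COP_hp = 4.429

4.429


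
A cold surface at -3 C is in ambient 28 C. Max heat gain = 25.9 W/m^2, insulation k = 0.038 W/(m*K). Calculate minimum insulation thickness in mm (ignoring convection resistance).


dT = 28 - (-3) = 31 K
thickness = k * dT / q_max * 1000
thickness = 0.038 * 31 / 25.9 * 1000
thickness = 45.5 mm

45.5


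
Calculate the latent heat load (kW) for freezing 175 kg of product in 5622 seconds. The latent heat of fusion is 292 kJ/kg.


Q_lat = m * h_fg / t
Q_lat = 175 * 292 / 5622
Q_lat = 9.09 kW

9.09


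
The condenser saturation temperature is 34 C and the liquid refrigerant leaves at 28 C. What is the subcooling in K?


Subcooling = T_cond - T_liquid
Subcooling = 34 - 28
Subcooling = 6 K

6


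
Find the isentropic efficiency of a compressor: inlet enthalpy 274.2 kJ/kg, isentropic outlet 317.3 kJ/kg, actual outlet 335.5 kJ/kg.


dh_ideal = 317.3 - 274.2 = 43.1 kJ/kg
dh_actual = 335.5 - 274.2 = 61.3 kJ/kg
eta_s = dh_ideal / dh_actual = 43.1 / 61.3
eta_s = 0.7031

0.7031


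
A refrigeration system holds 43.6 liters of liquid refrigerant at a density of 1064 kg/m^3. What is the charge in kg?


Charge = V * rho / 1000
Charge = 43.6 * 1064 / 1000
Charge = 46.39 kg

46.39


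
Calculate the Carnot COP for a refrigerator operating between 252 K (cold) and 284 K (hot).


dT = 284 - 252 = 32 K
COP_carnot = T_cold / dT = 252 / 32
COP_carnot = 7.875

7.875


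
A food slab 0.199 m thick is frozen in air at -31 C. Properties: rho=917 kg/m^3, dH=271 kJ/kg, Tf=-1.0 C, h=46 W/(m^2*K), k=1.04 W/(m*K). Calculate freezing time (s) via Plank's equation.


dT = -1.0 - (-31) = 30.0 K
term1 = a/(2h) = 0.199/(2*46) = 0.002163043478
term2 = a^2/(8k) = 0.199^2/(8*1.04) = 0.004759735577
t = rho*dH*1000/dT * (term1 + term2)
t = 917*271*1000/30.0 * (0.002163043478 + 0.004759735577)
t = 57345 s

57345


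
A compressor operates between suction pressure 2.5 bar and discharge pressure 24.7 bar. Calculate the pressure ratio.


PR = P_high / P_low
PR = 24.7 / 2.5
PR = 9.88

9.88


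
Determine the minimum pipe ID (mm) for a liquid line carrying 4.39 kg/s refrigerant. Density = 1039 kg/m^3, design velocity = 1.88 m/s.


A = m_dot / (rho * v) = 4.39 / (1039 * 1.88) = 0.002247455614 m^2
d = sqrt(4*A/pi) * 1000
d = 53.5 mm

53.5


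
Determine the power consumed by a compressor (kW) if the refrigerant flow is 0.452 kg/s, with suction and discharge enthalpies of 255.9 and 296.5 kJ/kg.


dh = 296.5 - 255.9 = 40.6 kJ/kg
W = m_dot * dh = 0.452 * 40.6 = 18.35 kW

18.35


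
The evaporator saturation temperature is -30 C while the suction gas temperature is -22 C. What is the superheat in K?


Superheat = T_suction - T_evap
Superheat = -22 - (-30)
Superheat = 8 K

8


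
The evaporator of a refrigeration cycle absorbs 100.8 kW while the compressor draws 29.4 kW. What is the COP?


COP = Q_evap / W
COP = 100.8 / 29.4
COP = 3.429

3.429


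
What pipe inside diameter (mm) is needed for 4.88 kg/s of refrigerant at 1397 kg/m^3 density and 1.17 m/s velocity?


A = m_dot / (rho * v) = 4.88 / (1397 * 1.17) = 0.002985640781 m^2
d = sqrt(4*A/pi) * 1000
d = 61.7 mm

61.7


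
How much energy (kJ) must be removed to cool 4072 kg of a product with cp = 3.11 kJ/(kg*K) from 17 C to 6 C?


dT = 17 - (6) = 11 K
Q = m * cp * dT = 4072 * 3.11 * 11
Q = 139303 kJ

139303


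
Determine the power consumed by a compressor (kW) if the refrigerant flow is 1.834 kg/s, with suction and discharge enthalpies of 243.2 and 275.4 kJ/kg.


dh = 275.4 - 243.2 = 32.2 kJ/kg
W = m_dot * dh = 1.834 * 32.2 = 59.05 kW

59.05


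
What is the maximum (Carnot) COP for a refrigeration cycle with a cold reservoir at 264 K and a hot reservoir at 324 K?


dT = 324 - 264 = 60 K
COP_carnot = T_cold / dT = 264 / 60
COP_carnot = 4.4

4.4


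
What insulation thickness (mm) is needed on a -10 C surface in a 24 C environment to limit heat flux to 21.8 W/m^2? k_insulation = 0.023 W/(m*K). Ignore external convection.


dT = 24 - (-10) = 34 K
thickness = k * dT / q_max * 1000
thickness = 0.023 * 34 / 21.8 * 1000
thickness = 35.9 mm

35.9


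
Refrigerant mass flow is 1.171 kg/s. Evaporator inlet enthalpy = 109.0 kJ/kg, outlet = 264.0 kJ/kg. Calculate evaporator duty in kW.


dh = 264.0 - 109.0 = 155.0 kJ/kg
Q_evap = m_dot * dh = 1.171 * 155.0
Q_evap = 181.51 kW

181.51


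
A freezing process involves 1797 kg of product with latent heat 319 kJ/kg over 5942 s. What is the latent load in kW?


Q_lat = m * h_fg / t
Q_lat = 1797 * 319 / 5942
Q_lat = 96.47 kW

96.47


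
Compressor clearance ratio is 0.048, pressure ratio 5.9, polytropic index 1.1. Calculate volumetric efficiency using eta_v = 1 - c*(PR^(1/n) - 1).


PR^(1/n) = 5.9^(1/1.1) = 5.02081889
eta_v = 1 - 0.048 * (5.02081889 - 1)
eta_v = 0.807

0.807


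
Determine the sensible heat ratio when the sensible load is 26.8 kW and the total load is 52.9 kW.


SHR = Q_sensible / Q_total
SHR = 26.8 / 52.9
SHR = 0.507

0.507


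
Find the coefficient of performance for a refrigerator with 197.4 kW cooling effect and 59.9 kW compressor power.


COP = Q_evap / W
COP = 197.4 / 59.9
COP = 3.295

3.295


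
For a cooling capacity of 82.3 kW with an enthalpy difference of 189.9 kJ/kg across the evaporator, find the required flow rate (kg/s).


m_dot = Q / dh
m_dot = 82.3 / 189.9
m_dot = 0.4334 kg/s

0.4334


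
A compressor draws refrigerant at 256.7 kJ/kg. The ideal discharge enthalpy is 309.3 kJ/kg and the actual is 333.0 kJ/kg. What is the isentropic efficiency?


dh_ideal = 309.3 - 256.7 = 52.6 kJ/kg
dh_actual = 333.0 - 256.7 = 76.3 kJ/kg
eta_s = dh_ideal / dh_actual = 52.6 / 76.3
eta_s = 0.6894

0.6894


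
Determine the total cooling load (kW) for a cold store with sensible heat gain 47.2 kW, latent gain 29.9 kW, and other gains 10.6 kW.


Q_total = Q_s + Q_l + Q_misc
Q_total = 47.2 + 29.9 + 10.6
Q_total = 87.7 kW

87.7


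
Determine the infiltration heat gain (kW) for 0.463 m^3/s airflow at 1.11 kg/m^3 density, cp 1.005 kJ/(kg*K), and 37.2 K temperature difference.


Q = V_dot * rho * cp * dT
Q = 0.463 * 1.11 * 1.005 * 37.2
Q = 19.214 kW

19.214


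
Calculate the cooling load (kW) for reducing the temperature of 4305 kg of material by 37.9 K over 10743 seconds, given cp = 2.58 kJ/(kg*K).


Q = m * cp * dT / t
Q = 4305 * 2.58 * 37.9 / 10743
Q = 39.184 kW

39.184


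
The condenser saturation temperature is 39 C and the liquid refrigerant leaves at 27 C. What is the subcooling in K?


Subcooling = T_cond - T_liquid
Subcooling = 39 - 27
Subcooling = 12 K

12


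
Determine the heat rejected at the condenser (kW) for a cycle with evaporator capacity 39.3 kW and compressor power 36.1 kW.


Q_cond = Q_evap + W
Q_cond = 39.3 + 36.1
Q_cond = 75.4 kW

75.4


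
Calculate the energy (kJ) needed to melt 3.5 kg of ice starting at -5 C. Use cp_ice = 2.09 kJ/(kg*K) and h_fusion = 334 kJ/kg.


Sensible heat = cp * dT = 2.09 * 5 = 10.45 kJ/kg
Total per kg = 10.45 + 334 = 344.45 kJ/kg
Q = m * total = 3.5 * 344.45
Q = 1205.6 kJ

1205.6


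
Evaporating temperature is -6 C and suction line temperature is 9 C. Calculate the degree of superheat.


Superheat = T_suction - T_evap
Superheat = 9 - (-6)
Superheat = 15 K

15


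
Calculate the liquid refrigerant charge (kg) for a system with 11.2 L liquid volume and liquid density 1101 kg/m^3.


Charge = V * rho / 1000
Charge = 11.2 * 1101 / 1000
Charge = 12.33 kg

12.33


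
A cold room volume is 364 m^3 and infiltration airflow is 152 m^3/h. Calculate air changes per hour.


ACH = flow / volume
ACH = 152 / 364
ACH = 0.418

0.418


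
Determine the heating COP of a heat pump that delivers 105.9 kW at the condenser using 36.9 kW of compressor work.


COP_hp = Q_cond / W
COP_hp = 105.9 / 36.9
COP_hp = 2.87

2.87


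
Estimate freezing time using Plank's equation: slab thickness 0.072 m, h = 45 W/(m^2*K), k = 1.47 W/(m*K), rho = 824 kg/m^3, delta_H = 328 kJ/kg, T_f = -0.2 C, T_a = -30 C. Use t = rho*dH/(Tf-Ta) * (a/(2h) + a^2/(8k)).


dT = -0.2 - (-30) = 29.8 K
term1 = a/(2h) = 0.072/(2*45) = 0.0008
term2 = a^2/(8k) = 0.072^2/(8*1.47) = 0.0004408163265
t = rho*dH*1000/dT * (term1 + term2)
t = 824*328*1000/29.8 * (0.0008 + 0.0004408163265)
t = 11254 s

11254


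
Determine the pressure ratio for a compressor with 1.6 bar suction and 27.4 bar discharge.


PR = P_high / P_low
PR = 27.4 / 1.6
PR = 17.125

17.125


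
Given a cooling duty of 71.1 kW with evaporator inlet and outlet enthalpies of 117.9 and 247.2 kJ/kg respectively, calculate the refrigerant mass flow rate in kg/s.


dh = 247.2 - 117.9 = 129.3 kJ/kg
m_dot = Q / dh = 71.1 / 129.3 = 0.5499 kg/s

0.5499


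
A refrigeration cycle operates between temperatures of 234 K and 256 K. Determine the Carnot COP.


dT = 256 - 234 = 22 K
COP_carnot = T_cold / dT = 234 / 22
COP_carnot = 10.636

10.636


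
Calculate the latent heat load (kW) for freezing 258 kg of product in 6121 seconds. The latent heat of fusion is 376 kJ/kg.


Q_lat = m * h_fg / t
Q_lat = 258 * 376 / 6121
Q_lat = 15.85 kW

15.85


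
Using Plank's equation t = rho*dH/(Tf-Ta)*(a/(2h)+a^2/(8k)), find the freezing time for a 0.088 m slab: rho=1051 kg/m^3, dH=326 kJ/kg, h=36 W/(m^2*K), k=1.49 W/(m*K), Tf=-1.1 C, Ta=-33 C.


dT = -1.1 - (-33) = 31.9 K
term1 = a/(2h) = 0.088/(2*36) = 0.001222222222
term2 = a^2/(8k) = 0.088^2/(8*1.49) = 0.0006496644295
t = rho*dH*1000/dT * (term1 + term2)
t = 1051*326*1000/31.9 * (0.001222222222 + 0.0006496644295)
t = 20105 s

20105


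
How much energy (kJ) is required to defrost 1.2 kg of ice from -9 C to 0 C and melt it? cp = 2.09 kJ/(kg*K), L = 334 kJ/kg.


Sensible heat = cp * dT = 2.09 * 9 = 18.81 kJ/kg
Total per kg = 18.81 + 334 = 352.81 kJ/kg
Q = m * total = 1.2 * 352.81
Q = 423.4 kJ

423.4


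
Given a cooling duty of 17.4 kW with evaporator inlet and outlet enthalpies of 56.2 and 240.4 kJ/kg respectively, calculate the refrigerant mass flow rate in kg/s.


dh = 240.4 - 56.2 = 184.2 kJ/kg
m_dot = Q / dh = 17.4 / 184.2 = 0.0945 kg/s

0.0945


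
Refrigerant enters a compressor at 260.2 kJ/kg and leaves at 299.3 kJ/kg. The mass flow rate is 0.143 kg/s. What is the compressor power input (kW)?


dh = 299.3 - 260.2 = 39.1 kJ/kg
W = m_dot * dh = 0.143 * 39.1 = 5.59 kW

5.59


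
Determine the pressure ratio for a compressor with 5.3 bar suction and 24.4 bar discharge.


PR = P_high / P_low
PR = 24.4 / 5.3
PR = 4.604

4.604


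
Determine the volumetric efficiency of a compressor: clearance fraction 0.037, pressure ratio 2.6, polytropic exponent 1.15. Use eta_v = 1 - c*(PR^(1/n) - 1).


PR^(1/n) = 2.6^(1/1.15) = 2.29533664
eta_v = 1 - 0.037 * (2.29533664 - 1)
eta_v = 0.9521

0.9521


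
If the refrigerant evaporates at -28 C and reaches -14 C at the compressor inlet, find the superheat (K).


Superheat = T_suction - T_evap
Superheat = -14 - (-28)
Superheat = 14 K

14


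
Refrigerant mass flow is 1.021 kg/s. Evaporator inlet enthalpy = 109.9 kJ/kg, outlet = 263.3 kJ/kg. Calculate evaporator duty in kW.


dh = 263.3 - 109.9 = 153.4 kJ/kg
Q_evap = m_dot * dh = 1.021 * 153.4
Q_evap = 156.62 kW

156.62


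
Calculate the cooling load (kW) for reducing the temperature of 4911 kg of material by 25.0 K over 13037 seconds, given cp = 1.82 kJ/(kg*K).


Q = m * cp * dT / t
Q = 4911 * 1.82 * 25.0 / 13037
Q = 17.14 kW

17.14


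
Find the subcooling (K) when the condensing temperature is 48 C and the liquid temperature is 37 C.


Subcooling = T_cond - T_liquid
Subcooling = 48 - 37
Subcooling = 11 K

11


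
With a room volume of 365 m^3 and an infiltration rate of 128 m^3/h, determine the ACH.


ACH = flow / volume
ACH = 128 / 365
ACH = 0.351

0.351


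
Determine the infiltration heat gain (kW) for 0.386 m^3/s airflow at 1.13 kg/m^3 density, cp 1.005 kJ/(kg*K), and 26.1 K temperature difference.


Q = V_dot * rho * cp * dT
Q = 0.386 * 1.13 * 1.005 * 26.1
Q = 11.441 kW

11.441


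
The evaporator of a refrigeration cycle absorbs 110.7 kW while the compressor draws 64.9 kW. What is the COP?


COP = Q_evap / W
COP = 110.7 / 64.9
COP = 1.706

1.706


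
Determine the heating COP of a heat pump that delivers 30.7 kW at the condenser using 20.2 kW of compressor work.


COP_hp = Q_cond / W
COP_hp = 30.7 / 20.2
COP_hp = 1.52

1.52


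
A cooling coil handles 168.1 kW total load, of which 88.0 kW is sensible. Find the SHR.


SHR = Q_sensible / Q_total
SHR = 88.0 / 168.1
SHR = 0.523

0.523


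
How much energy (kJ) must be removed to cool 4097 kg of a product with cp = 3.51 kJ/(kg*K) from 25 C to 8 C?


dT = 25 - (8) = 17 K
Q = m * cp * dT = 4097 * 3.51 * 17
Q = 244468 kJ

244468


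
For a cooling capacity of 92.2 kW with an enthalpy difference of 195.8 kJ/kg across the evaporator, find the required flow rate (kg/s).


m_dot = Q / dh
m_dot = 92.2 / 195.8
m_dot = 0.4709 kg/s

0.4709


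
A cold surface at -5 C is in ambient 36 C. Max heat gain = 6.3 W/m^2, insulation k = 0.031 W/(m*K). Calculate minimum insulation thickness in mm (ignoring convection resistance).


dT = 36 - (-5) = 41 K
thickness = k * dT / q_max * 1000
thickness = 0.031 * 41 / 6.3 * 1000
thickness = 201.7 mm

201.7


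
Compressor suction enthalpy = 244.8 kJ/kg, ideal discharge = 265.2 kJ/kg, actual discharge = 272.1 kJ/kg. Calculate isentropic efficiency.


dh_ideal = 265.2 - 244.8 = 20.4 kJ/kg
dh_actual = 272.1 - 244.8 = 27.3 kJ/kg
eta_s = dh_ideal / dh_actual = 20.4 / 27.3
eta_s = 0.7473

0.7473


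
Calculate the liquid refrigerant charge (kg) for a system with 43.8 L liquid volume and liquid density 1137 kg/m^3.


Charge = V * rho / 1000
Charge = 43.8 * 1137 / 1000
Charge = 49.8 kg

49.8


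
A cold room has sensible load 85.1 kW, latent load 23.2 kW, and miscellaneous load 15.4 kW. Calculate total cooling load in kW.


Q_total = Q_s + Q_l + Q_misc
Q_total = 85.1 + 23.2 + 15.4
Q_total = 123.7 kW

123.7


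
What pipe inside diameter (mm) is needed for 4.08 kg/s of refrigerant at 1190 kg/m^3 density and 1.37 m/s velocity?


A = m_dot / (rho * v) = 4.08 / (1190 * 1.37) = 0.002502606882 m^2
d = sqrt(4*A/pi) * 1000
d = 56.4 mm

56.4


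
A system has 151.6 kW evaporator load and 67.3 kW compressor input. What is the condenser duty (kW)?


Q_cond = Q_evap + W
Q_cond = 151.6 + 67.3
Q_cond = 218.9 kW

218.9


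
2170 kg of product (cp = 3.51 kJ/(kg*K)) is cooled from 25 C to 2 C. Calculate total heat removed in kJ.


dT = 25 - (2) = 23 K
Q = m * cp * dT = 2170 * 3.51 * 23
Q = 175184 kJ

175184


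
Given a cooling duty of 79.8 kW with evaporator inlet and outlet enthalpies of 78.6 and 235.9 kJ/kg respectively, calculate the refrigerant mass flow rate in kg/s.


dh = 235.9 - 78.6 = 157.3 kJ/kg
m_dot = Q / dh = 79.8 / 157.3 = 0.5073 kg/s

0.5073


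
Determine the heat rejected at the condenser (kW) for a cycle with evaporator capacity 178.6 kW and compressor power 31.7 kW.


Q_cond = Q_evap + W
Q_cond = 178.6 + 31.7
Q_cond = 210.3 kW

210.3


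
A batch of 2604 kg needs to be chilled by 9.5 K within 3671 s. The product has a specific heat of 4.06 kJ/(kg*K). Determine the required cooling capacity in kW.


Q = m * cp * dT / t
Q = 2604 * 4.06 * 9.5 / 3671
Q = 27.359 kW

27.359


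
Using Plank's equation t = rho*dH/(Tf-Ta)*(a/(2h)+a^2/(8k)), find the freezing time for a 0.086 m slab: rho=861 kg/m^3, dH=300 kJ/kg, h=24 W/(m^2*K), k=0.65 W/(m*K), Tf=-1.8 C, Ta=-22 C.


dT = -1.8 - (-22) = 20.2 K
term1 = a/(2h) = 0.086/(2*24) = 0.001791666667
term2 = a^2/(8k) = 0.086^2/(8*0.65) = 0.001422307692
t = rho*dH*1000/dT * (term1 + term2)
t = 861*300*1000/20.2 * (0.001791666667 + 0.001422307692)
t = 41098 s

41098


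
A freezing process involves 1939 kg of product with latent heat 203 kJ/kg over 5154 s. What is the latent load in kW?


Q_lat = m * h_fg / t
Q_lat = 1939 * 203 / 5154
Q_lat = 76.37 kW

76.37


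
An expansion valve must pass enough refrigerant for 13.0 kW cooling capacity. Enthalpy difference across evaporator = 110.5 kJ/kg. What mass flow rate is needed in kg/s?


m_dot = Q / dh
m_dot = 13.0 / 110.5
m_dot = 0.1176 kg/s

0.1176


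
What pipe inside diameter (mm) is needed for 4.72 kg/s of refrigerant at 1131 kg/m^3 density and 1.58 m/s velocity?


A = m_dot / (rho * v) = 4.72 / (1131 * 1.58) = 0.002641327827 m^2
d = sqrt(4*A/pi) * 1000
d = 58.0 mm

58.0


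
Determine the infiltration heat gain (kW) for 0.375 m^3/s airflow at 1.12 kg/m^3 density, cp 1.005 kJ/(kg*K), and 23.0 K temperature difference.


Q = V_dot * rho * cp * dT
Q = 0.375 * 1.12 * 1.005 * 23.0
Q = 9.708 kW

9.708


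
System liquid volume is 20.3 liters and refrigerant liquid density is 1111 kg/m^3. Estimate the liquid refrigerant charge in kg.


Charge = V * rho / 1000
Charge = 20.3 * 1111 / 1000
Charge = 22.55 kg

22.55


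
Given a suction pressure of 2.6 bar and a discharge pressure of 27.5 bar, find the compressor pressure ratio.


PR = P_high / P_low
PR = 27.5 / 2.6
PR = 10.577

10.577


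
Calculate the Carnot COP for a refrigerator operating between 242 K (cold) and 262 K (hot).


dT = 262 - 242 = 20 K
COP_carnot = T_cold / dT = 242 / 20
COP_carnot = 12.1

12.1


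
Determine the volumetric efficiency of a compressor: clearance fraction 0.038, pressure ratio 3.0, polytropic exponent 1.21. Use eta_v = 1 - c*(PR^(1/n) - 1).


PR^(1/n) = 3.0^(1/1.21) = 2.47922011
eta_v = 1 - 0.038 * (2.47922011 - 1)
eta_v = 0.9438

0.9438


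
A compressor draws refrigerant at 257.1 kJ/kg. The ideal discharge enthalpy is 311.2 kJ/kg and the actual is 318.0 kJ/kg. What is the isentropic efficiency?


dh_ideal = 311.2 - 257.1 = 54.1 kJ/kg
dh_actual = 318.0 - 257.1 = 60.9 kJ/kg
eta_s = dh_ideal / dh_actual = 54.1 / 60.9
eta_s = 0.8883

0.8883


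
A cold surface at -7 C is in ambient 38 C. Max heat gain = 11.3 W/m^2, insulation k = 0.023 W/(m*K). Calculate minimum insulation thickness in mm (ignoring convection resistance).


dT = 38 - (-7) = 45 K
thickness = k * dT / q_max * 1000
thickness = 0.023 * 45 / 11.3 * 1000
thickness = 91.6 mm

91.6


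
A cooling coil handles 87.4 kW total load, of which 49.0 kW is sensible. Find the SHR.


SHR = Q_sensible / Q_total
SHR = 49.0 / 87.4
SHR = 0.561

0.561


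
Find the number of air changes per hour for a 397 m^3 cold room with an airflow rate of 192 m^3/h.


ACH = flow / volume
ACH = 192 / 397
ACH = 0.484

0.484


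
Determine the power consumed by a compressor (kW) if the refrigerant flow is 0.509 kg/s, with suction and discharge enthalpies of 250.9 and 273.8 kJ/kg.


dh = 273.8 - 250.9 = 22.9 kJ/kg
W = m_dot * dh = 0.509 * 22.9 = 11.66 kW

11.66


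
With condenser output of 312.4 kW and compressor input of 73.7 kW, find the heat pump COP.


COP_hp = Q_cond / W
COP_hp = 312.4 / 73.7
COP_hp = 4.239

4.239


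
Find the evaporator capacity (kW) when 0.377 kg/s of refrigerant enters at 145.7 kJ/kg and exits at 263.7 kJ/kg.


dh = 263.7 - 145.7 = 118.0 kJ/kg
Q_evap = m_dot * dh = 0.377 * 118.0
Q_evap = 44.49 kW

44.49


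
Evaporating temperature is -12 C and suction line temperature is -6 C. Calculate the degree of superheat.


Superheat = T_suction - T_evap
Superheat = -6 - (-12)
Superheat = 6 K

6


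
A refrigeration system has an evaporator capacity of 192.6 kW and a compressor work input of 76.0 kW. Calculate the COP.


COP = Q_evap / W
COP = 192.6 / 76.0
COP = 2.534

2.534


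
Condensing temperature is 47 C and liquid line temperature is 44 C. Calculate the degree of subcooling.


Subcooling = T_cond - T_liquid
Subcooling = 47 - 44
Subcooling = 3 K

3
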